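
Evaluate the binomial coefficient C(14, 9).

2002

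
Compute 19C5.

11628

C(19,5) = (19·18·17·16·15) / 5! = 1395360 / 120 = 11628.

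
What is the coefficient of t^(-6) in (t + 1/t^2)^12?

General term: C(12,j)·(t)^j·(1/t^2)^(12-j), with t-exponent 1j − 2(12−j) = 3j − 24.
Set 3j − 24 = -6: j = 6.
C(12,6) = 924; 1^6 = 1; 1^6 = 1.
Coefficient = 924 · 1 · 1 = 924.

924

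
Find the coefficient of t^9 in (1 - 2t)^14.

-1025024

The general term is C(14,j)·(1)^j·(-2t)^(14-j); the t^9 term has j = 5.
C(14,5) = 2002.
Coefficient = C(14,5) · (-2)^9 = 2002 · (-512) = -1025024.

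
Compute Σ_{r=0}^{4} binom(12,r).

1 + 12 + 66 + 220 + 495 = 794.

794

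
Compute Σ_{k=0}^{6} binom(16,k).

1 + 16 + 120 + 560 + 1820 + 4368 + 8008 = 14893.

14893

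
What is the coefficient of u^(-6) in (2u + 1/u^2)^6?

General term: C(6,j)·(2u)^j·(1/u^2)^(6-j), with u-exponent 1j − 2(6−j) = 3j − 12.
Set 3j − 12 = -6: j = 2.
C(6,2) = 15; 2^2 = 4; 1^4 = 1.
Coefficient = 15 · 4 · 1 = 60.

60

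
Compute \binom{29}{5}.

118755

C(29,5) = (29·28·27·26·25) / 5! = 14250600 / 120 = 118755.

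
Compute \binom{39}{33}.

3262623

C(39,33) = C(39,6) by symmetry.
C(39,6) = (39·38·37·36·35·34) / 6! = 2349088560 / 720 = 3262623.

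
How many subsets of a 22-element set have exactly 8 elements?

319770

Choose the 8 positions: C(22,8) = 319770.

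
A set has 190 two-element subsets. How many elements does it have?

n(n−1)/2 = 190 ⇒ n(n−1) = 380. Since 20·19 = 380, n = 20.

20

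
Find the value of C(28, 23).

C(28,23) = C(28,5) by symmetry.
C(28,5) = (28·27·26·25·24) / 5! = 11793600 / 120 = 98280.

98280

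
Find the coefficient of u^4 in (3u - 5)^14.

The general term is C(14,j)·(3u)^j·(-5)^(14-j); the u^4 term has j = 4.
C(14,4) = 1001.
Coefficient = C(14,4) · 3^4 · (-5)^10 = 1001 · 81 · 9765625 = 791806640625.

791806640625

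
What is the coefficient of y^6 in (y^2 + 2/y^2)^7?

General term: C(7,j)·(y^2)^j·(2/y^2)^(7-j), with y-exponent 2j − 2(7−j) = 4j − 14.
Set 4j − 14 = 6: j = 5.
C(7,5) = 21; 1^5 = 1; 2^2 = 4.
Coefficient = 21 · 1 · 4 = 84.

84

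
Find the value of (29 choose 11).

34597290

C(29,11) = (29·28·27·26·25·24·23·22·21·20·19) / 11! = 1381013105472000 / 39916800 = 34597290.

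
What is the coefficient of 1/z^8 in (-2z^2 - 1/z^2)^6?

12

General term: C(6,j)·(-2z^2)^j·(-1/z^2)^(6-j), with z-exponent 2j − 2(6−j) = 4j − 12.
Set 4j − 12 = -8: j = 1.
C(6,1) = 6; (-2)^1 = -2; (-1)^5 = -1.
Coefficient = 6 · (-2) · (-1) = 12.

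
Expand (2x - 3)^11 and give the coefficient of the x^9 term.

The general term is C(11,j)·(2x)^j·(-3)^(11-j); the x^9 term has j = 9.
C(11,9) = 55.
Coefficient = C(11,9) · 2^9 · (-3)^2 = 55 · 512 · 9 = 253440.

253440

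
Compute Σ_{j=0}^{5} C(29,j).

1 + 29 + 406 + 3654 + 23751 + 118755 = 146596.

146596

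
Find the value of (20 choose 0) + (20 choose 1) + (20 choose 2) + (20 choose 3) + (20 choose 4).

6196

1 + 20 + 190 + 1140 + 4845 = 6196.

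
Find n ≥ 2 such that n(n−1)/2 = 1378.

n(n−1)/2 = 1378 ⇒ n(n−1) = 2756. Since 53·52 = 2756, n = 53.

53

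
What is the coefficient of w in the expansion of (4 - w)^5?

-1280

The general term is C(5,j)·(4)^j·(-w)^(5-j); the w^1 term has j = 4.
C(5,4) = 5.
Coefficient = C(5,4) · 4^4 · (-1)^1 = 5 · 256 · (-1) = -1280.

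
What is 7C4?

C(7,4) = C(7,3) by symmetry.
C(7,3) = (7·6·5) / 3! = 210 / 6 = 35.

35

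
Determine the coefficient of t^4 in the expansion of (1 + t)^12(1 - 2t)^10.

Coefficient of t^4 = Σ_{j} C(12,j)·1^j·C(10,4-j)·(-2)^(4-j) for j from 0 to 4.
= 3360 + (-11520) + 11880 + (-4400) + 495 = -185.

-185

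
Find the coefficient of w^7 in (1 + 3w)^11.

721710

The general term is C(11,j)·(1)^j·(3w)^(11-j); the w^7 term has j = 4.
C(11,4) = 330.
Coefficient = C(11,4) · 3^7 = 330 · 2187 = 721710.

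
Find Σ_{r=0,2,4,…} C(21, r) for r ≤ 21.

1048576

Half of (1+1)^21 + (1−1)^21 gives the even-index sum: 2^20 = 1048576.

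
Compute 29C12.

51895935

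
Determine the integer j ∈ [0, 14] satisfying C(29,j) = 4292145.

C(29,j) increases on 0 ≤ j ≤ 14. C(29,7) = 1560780 and C(29,8) = 4292145, so j = 8.

8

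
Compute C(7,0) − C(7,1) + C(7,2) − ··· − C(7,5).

-6

The partial alternating sum Σ_{k=0}^{5} (−1)^k C(7,k) = (−1)^5 C(6,5) = -6.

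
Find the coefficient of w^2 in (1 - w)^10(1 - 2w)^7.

269

Coefficient of w^2 = Σ_{j} C(10,j)·(-1)^j·C(7,2-j)·(-2)^(2-j) for j from 0 to 2.
= 84 + 140 + 45 = 269.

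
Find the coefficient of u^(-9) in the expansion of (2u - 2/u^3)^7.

4480

General term: C(7,j)·(2u)^j·(-2/u^3)^(7-j), with u-exponent 1j − 3(7−j) = 4j − 21.
Set 4j − 21 = -9: j = 3.
C(7,3) = 35; 2^3 = 8; (-2)^4 = 16.
Coefficient = 35 · 8 · 16 = 4480.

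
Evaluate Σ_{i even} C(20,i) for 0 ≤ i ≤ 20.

524288

Even-i terms of row 20 sum to 2^19 = 524288.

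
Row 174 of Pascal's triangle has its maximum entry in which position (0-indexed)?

87

C(174,m) is maximized at m = 174/2 = 87.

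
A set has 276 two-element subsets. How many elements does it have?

n(n−1)/2 = 276 ⇒ n(n−1) = 552. Since 24·23 = 552, n = 24.

24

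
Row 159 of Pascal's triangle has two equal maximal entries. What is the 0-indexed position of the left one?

For odd n = 159, C(159,j) peaks at j = (n−1)/2 and (n+1)/2; the lesser is 79.

79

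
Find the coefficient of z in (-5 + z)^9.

The general term is C(9,j)·(-5)^j·(z)^(9-j); the z^1 term has j = 8.
C(9,8) = 9.
Coefficient = C(9,8) · (-5)^8 = 9 · 390625 = 3515625.

3515625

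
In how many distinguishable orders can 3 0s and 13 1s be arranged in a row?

Choose positions for the 0s: C(16,3) = 560.

560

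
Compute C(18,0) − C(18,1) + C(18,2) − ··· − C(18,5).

The partial alternating sum Σ_{k=0}^{5} (−1)^k C(18,k) = (−1)^5 C(17,5) = -6188.

-6188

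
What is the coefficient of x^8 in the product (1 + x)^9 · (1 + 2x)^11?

3579585

Coefficient of x^8 = Σ_{j} C(9,j)·1^j·C(11,8-j)·2^(8-j) for j from 0 to 8.
= 42240 + 380160 + 1064448 + 1241856 + 665280 + 166320 + 18480 + 792 + 9 = 3579585.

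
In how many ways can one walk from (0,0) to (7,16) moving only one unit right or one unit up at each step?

Each path is a sequence of 23 steps with 7 rights: C(23,7) = 245157.

245157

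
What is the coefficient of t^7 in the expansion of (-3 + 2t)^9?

The general term is C(9,j)·(-3)^j·(2t)^(9-j); the t^7 term has j = 2.
C(9,2) = 36.
Coefficient = C(9,2) · (-3)^2 · 2^7 = 36 · 9 · 128 = 41472.

41472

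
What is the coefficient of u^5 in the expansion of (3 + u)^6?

18

The general term is C(6,j)·(3)^j·(u)^(6-j); the u^5 term has j = 1.
C(6,1) = 6.
Coefficient = C(6,1) · 3^1 = 6 · 3 = 18.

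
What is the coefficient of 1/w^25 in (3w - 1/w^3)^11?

-495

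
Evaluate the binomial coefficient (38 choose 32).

2760681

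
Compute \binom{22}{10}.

646646

C(22,10) = (22·21·20·19·18·17·16·15·14·13) / 10! = 2346549004800 / 3628800 = 646646.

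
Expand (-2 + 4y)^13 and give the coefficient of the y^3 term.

The general term is C(13,j)·(-2)^j·(4y)^(13-j); the y^3 term has j = 10.
C(13,10) = 286.
Coefficient = C(13,10) · (-2)^10 · 4^3 = 286 · 1024 · 64 = 18743296.

18743296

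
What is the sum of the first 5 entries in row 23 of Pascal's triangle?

10903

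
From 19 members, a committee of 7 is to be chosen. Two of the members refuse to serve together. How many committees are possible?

All 7-subsets: C(19,7) = 50388. Those containing both fixed elements: C(17,5) = 6188.
50388 − 6188 = 44200.

44200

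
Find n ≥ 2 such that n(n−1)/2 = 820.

41

n(n−1)/2 = 820 ⇒ n(n−1) = 1640. Since 41·40 = 1640, n = 41.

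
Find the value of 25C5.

C(25,5) = (25·24·23·22·21) / 5! = 6375600 / 120 = 53130.

53130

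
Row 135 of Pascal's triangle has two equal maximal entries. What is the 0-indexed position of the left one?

67

For odd n = 135, C(135,j) peaks at j = (n−1)/2 and (n+1)/2; the smaller is 67.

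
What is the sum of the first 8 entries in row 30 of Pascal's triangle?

2804012

1 + 30 + 435 + 4060 + 27405 + 142506 + 593775 + 2035800 = 2804012.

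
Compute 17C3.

C(17,3) = (17·16·15) / 3! = 4080 / 6 = 680.

680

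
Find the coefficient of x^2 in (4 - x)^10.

2949120

The general term is C(10,j)·(4)^j·(-x)^(10-j); the x^2 term has j = 8.
C(10,8) = 45.
Coefficient = C(10,8) · 4^8 = 45 · 65536 = 2949120.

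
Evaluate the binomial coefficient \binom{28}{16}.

30421755

C(28,16) = C(28,12) by symmetry.
C(28,12) = (28·27·26·25·24·23·22·21·20·19·18·17) / 12! = 14572069319808000 / 479001600 = 30421755.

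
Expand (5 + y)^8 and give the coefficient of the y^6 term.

The general term is C(8,j)·(5)^j·(y)^(8-j); the y^6 term has j = 2.
C(8,2) = 28.
Coefficient = C(8,2) · 5^2 = 28 · 25 = 700.

700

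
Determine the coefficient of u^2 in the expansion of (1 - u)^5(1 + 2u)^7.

24

Coefficient of u^2 = Σ_{j} C(5,j)·(-1)^j·C(7,2-j)·2^(2-j) for j from 0 to 2.
= 84 + (-70) + 10 = 24.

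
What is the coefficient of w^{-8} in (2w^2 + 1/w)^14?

General term: C(14,j)·(2w^2)^j·(1/w)^(14-j), with w-exponent 2j − 1(14−j) = 3j − 14.
Set 3j − 14 = -8: j = 2.
C(14,2) = 91; 2^2 = 4; 1^12 = 1.
Coefficient = 91 · 4 · 1 = 364.

364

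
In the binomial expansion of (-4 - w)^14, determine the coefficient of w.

939524096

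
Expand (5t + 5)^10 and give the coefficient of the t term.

The general term is C(10,j)·(5t)^j·(5)^(10-j); the t^1 term has j = 1.
C(10,1) = 10.
Coefficient = C(10,1) · 5^1 · 5^9 = 10 · 5 · 1953125 = 97656250.

97656250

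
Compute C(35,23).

C(35,23) = C(35,12) by symmetry.
C(35,12) = (35·34·33·32·31·30·29·28·27·26·25·24) / 12! = 399703747322880000 / 479001600 = 834451800.

834451800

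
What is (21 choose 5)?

C(21,5) = (21·20·19·18·17) / 5! = 2441880 / 120 = 20349.

20349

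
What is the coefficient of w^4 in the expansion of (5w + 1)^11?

206250

The general term is C(11,j)·(5w)^j·(1)^(11-j); the w^4 term has j = 4.
C(11,4) = 330.
Coefficient = C(11,4) · 5^4 = 330 · 625 = 206250.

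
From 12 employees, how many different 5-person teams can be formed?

792

This is C(12,5) = 792.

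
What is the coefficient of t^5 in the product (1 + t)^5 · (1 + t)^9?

2002

Coefficient of t^5 = Σ_{j} C(5,j)·C(9,5-j) for j from 0 to 5.
= 126 + 630 + 840 + 360 + 45 + 1 = 2002.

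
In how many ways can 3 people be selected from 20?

1140

This is C(20,3) = 1140.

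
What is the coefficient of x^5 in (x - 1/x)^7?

General term: C(7,j)·(x)^j·(-1/x)^(7-j), with x-exponent 1j − 1(7−j) = 2j − 7.
Set 2j − 7 = 5: j = 6.
C(7,6) = 7; 1^6 = 1; (-1)^1 = -1.
Coefficient = 7 · 1 · (-1) = -7.

-7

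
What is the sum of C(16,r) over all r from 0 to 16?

The entries of row 16 sum to 2^16 = 65536.

65536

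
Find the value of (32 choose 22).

64512240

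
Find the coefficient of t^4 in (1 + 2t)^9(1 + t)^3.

Coefficient of t^4 = Σ_{j} C(9,j)·2^j·C(3,4-j)·1^(4-j) for j from 1 to 4.
= 18 + 432 + 2016 + 2016 = 4482.

4482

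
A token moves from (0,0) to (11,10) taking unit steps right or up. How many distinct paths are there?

352716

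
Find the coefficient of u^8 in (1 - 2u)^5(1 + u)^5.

Coefficient of u^8 = Σ_{j} C(5,j)·(-2)^j·C(5,8-j)·1^(8-j) for j from 3 to 5.
= (-80) + 400 + (-320) = 0.

0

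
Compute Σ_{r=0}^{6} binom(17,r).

1 + 17 + 136 + 680 + 2380 + 6188 + 12376 = 21778.

21778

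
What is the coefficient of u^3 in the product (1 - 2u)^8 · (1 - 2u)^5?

-2288

(1 - 2u)^8(1 - 2u)^5 = (1 - 2u)^13, so the coefficient of u^3 is C(13,3)·(-2)^3 = 286·-8 = -2288.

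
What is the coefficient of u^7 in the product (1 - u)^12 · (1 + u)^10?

240

Coefficient of u^7 = Σ_{j} C(12,j)·(-1)^j·C(10,7-j)·1^(7-j) for j from 0 to 7.
= 120 + (-2520) + 16632 + (-46200) + 59400 + (-35640) + 9240 + (-792) = 240.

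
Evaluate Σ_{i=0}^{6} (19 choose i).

1 + 19 + 171 + 969 + 3876 + 11628 + 27132 = 43796.

43796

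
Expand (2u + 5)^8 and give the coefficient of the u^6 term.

The general term is C(8,j)·(2u)^j·(5)^(8-j); the u^6 term has j = 6.
C(8,6) = 28.
Coefficient = C(8,6) · 2^6 · 5^2 = 28 · 64 · 25 = 44800.

44800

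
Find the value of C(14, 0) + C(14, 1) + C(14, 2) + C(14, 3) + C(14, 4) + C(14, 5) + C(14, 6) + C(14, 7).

9908

1 + 14 + 91 + 364 + 1001 + 2002 + 3003 + 3432 = 9908.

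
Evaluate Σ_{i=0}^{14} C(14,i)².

Σ C(14,i)² is the coefficient of x^14 in (1+x)^14(1+x)^14 = (1+x)^28, i.e. C(28,14) = 40116600.

40116600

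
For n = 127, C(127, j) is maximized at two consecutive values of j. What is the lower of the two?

For odd n = 127, C(127,j) peaks at j = (n−1)/2 and (n+1)/2; the lower is 63.

63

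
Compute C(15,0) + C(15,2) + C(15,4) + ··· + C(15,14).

16384

Even-i terms of row 15 sum to 2^14 = 16384.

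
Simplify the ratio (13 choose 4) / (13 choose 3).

5/2

C(n,k+1)/C(n,k) = (n−k)/(k+1) = (13−3)/(3+1) = 10/4 = 5/2.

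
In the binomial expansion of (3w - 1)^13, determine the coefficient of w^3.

The general term is C(13,j)·(3w)^j·(-1)^(13-j); the w^3 term has j = 3.
C(13,3) = 286.
Coefficient = C(13,3) · 3^3 = 286 · 27 = 7722.

7722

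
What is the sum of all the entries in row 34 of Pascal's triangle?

17179869184

Setting x = 1 in (1+x)^34 gives Σ C(34,i) = 2^34 = 17179869184.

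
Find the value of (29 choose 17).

C(29,17) = C(29,12) by symmetry.
C(29,12) = (29·28·27·26·25·24·23·22·21·20·19·18) / 12! = 24858235898496000 / 479001600 = 51895935.

51895935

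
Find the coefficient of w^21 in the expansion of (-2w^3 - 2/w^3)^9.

General term: C(9,j)·(-2w^3)^j·(-2/w^3)^(9-j), with w-exponent 3j − 3(9−j) = 6j − 27.
Set 6j − 27 = 21: j = 8.
C(9,8) = 9; (-2)^8 = 256; (-2)^1 = -2.
Coefficient = 9 · 256 · (-2) = -4608.

-4608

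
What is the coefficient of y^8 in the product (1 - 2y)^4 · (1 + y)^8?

Coefficient of y^8 = Σ_{j} C(4,j)·(-2)^j·C(8,8-j)·1^(8-j) for j from 0 to 4.
= 1 + (-64) + 672 + (-1792) + 1120 = -63.

-63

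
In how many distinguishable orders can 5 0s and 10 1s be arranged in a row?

3003

Choose positions for the 0s: C(15,5) = 3003.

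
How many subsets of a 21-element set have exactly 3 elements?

Choose the 3 positions: C(21,3) = 1330.

1330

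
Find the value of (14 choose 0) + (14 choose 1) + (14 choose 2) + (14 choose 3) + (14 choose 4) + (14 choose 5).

1 + 14 + 91 + 364 + 1001 + 2002 = 3473.

3473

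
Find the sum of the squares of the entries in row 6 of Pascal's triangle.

By Vandermonde's identity, Σ C(6,r)² = C(12,6) = 924.

924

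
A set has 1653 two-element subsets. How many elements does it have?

58

n(n−1)/2 = 1653 ⇒ n(n−1) = 3306. Since 58·57 = 3306, n = 58.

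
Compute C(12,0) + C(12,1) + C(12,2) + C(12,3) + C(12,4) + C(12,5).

1586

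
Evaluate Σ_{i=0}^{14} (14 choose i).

The entries of row 14 sum to 2^14 = 16384.

16384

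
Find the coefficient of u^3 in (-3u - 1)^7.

-945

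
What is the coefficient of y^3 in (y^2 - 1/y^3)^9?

-84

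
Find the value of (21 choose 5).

20349

C(21,5) = (21·20·19·18·17) / 5! = 2441880 / 120 = 20349.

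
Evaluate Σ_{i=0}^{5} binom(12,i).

1586

1 + 12 + 66 + 220 + 495 + 792 = 1586.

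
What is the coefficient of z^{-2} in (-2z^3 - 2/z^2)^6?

960

General term: C(6,j)·(-2z^3)^j·(-2/z^2)^(6-j), with z-exponent 3j − 2(6−j) = 5j − 12.
Set 5j − 12 = -2: j = 2.
C(6,2) = 15; (-2)^2 = 4; (-2)^4 = 16.
Coefficient = 15 · 4 · 16 = 960.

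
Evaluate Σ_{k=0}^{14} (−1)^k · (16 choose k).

The partial alternating sum Σ_{k=0}^{14} (−1)^k C(16,k) = (−1)^14 C(15,14) = 15.

15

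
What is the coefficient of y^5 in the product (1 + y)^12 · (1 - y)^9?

Coefficient of y^5 = Σ_{j} C(12,j)·1^j·C(9,5-j)·(-1)^(5-j) for j from 0 to 5.
= (-126) + 1512 + (-5544) + 7920 + (-4455) + 792 = 99.

99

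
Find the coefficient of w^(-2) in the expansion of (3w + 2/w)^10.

1088640

General term: C(10,j)·(3w)^j·(2/w)^(10-j), with w-exponent 1j − 1(10−j) = 2j − 10.
Set 2j − 10 = -2: j = 4.
C(10,4) = 210; 3^4 = 81; 2^6 = 64.
Coefficient = 210 · 81 · 64 = 1088640.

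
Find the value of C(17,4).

C(17,4) = (17·16·15·14) / 4! = 57120 / 24 = 2380.

2380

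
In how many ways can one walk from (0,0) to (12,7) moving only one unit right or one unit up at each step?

50388

Each path is a sequence of 19 steps with 12 rights: C(19,12) = 50388.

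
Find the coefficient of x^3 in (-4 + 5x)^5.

The general term is C(5,j)·(-4)^j·(5x)^(5-j); the x^3 term has j = 2.
C(5,2) = 10.
Coefficient = C(5,2) · (-4)^2 · 5^3 = 10 · 16 · 125 = 20000.

20000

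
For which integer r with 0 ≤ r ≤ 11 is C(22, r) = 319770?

8

C(22,r) increases on 0 ≤ r ≤ 11. C(22,7) = 170544 and C(22,8) = 319770, so r = 8.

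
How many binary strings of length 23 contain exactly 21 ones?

253

Choose the 21 positions: C(23,21) = 253.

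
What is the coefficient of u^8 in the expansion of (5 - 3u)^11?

135320625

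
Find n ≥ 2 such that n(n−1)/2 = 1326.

n(n−1)/2 = 1326 ⇒ n(n−1) = 2652. Since 52·51 = 2652, n = 52.

52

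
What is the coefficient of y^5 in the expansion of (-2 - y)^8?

The general term is C(8,j)·(-2)^j·(-y)^(8-j); the y^5 term has j = 3.
C(8,3) = 56.
Coefficient = C(8,3) · (-2)^3 · (-1)^5 = 56 · (-8) · (-1) = 448.

448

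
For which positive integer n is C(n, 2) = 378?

n(n−1)/2 = 378 ⇒ n(n−1) = 756. Since 28·27 = 756, n = 28.

28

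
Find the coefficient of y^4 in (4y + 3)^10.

The general term is C(10,j)·(4y)^j·(3)^(10-j); the y^4 term has j = 4.
C(10,4) = 210.
Coefficient = C(10,4) · 4^4 · 3^6 = 210 · 256 · 729 = 39191040.

39191040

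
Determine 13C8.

1287

C(13,8) = C(13,5) by symmetry.
C(13,5) = (13·12·11·10·9) / 5! = 154440 / 120 = 1287.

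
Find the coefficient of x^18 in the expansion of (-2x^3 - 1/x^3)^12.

112640

General term: C(12,j)·(-2x^3)^j·(-1/x^3)^(12-j), with x-exponent 3j − 3(12−j) = 6j − 36.
Set 6j − 36 = 18: j = 9.
C(12,9) = 220; (-2)^9 = -512; (-1)^3 = -1.
Coefficient = 220 · (-512) · (-1) = 112640.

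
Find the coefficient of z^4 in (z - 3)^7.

The general term is C(7,j)·(z)^j·(-3)^(7-j); the z^4 term has j = 4.
C(7,4) = 35.
Coefficient = C(7,4) · (-3)^3 = 35 · (-27) = -945.

-945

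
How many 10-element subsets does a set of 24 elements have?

1961256

C(24,10) = (24·23·22·21·20·19·18·17·16·15) / 10! = 7117005772800 / 3628800 = 1961256.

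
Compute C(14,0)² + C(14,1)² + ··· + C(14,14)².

Σ C(14,i)² is the coefficient of x^14 in (1+x)^14(1+x)^14 = (1+x)^28, i.e. C(28,14) = 40116600.

40116600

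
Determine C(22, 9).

C(22,9) = (22·21·20·19·18·17·16·15·14) / 9! = 180503769600 / 362880 = 497420.

497420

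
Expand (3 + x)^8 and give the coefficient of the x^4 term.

5670

The general term is C(8,j)·(3)^j·(x)^(8-j); the x^4 term has j = 4.
C(8,4) = 70.
Coefficient = C(8,4) · 3^4 = 70 · 81 = 5670.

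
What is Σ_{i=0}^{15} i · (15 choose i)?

245760

Differentiating (1+x)^15 and setting x=1: Σ i·C(15,i) = 15·2^14 = 245760.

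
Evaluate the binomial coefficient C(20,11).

167960

C(20,11) = C(20,9) by symmetry.
C(20,9) = (20·19·18·17·16·15·14·13·12) / 9! = 60949324800 / 362880 = 167960.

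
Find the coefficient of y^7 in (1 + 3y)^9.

The general term is C(9,j)·(1)^j·(3y)^(9-j); the y^7 term has j = 2.
C(9,2) = 36.
Coefficient = C(9,2) · 3^7 = 36 · 2187 = 78732.

78732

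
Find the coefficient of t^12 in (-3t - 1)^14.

The general term is C(14,j)·(-3t)^j·(-1)^(14-j); the t^12 term has j = 12.
C(14,12) = 91.
Coefficient = C(14,12) · (-3)^12 = 91 · 531441 = 48361131.

48361131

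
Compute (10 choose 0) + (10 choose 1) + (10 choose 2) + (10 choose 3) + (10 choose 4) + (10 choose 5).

638

1 + 10 + 45 + 120 + 210 + 252 = 638.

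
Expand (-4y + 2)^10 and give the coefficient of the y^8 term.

11796480

The general term is C(10,j)·(-4y)^j·(2)^(10-j); the y^8 term has j = 8.
C(10,8) = 45.
Coefficient = C(10,8) · (-4)^8 · 2^2 = 45 · 65536 · 4 = 11796480.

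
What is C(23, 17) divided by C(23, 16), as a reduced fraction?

C(n,k+1)/C(n,k) = (n−k)/(k+1) = (23−16)/(16+1) = 7/17.

7/17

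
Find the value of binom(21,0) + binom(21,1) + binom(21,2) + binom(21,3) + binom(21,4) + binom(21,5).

27896

1 + 21 + 210 + 1330 + 5985 + 20349 = 27896.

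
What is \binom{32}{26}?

C(32,26) = C(32,6) by symmetry.
C(32,6) = (32·31·30·29·28·27) / 6! = 652458240 / 720 = 906192.

906192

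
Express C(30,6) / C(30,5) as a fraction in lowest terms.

25/6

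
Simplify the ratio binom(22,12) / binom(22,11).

11/12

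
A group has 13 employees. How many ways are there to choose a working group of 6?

1716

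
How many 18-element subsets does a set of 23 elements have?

C(23,18) = C(23,5) by symmetry.
C(23,5) = (23·22·21·20·19) / 5! = 4037880 / 120 = 33649.

33649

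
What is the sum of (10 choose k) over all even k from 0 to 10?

Even-k terms of row 10 sum to 2^9 = 512.

512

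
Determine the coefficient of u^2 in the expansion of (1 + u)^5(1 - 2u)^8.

42

Coefficient of u^2 = Σ_{j} C(5,j)·1^j·C(8,2-j)·(-2)^(2-j) for j from 0 to 2.
= 112 + (-80) + 10 = 42.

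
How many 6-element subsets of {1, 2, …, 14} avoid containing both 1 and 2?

All 6-subsets: C(14,6) = 3003. Those containing both fixed elements: C(12,4) = 495.
3003 − 495 = 2508.

2508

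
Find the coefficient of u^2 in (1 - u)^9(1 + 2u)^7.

Coefficient of u^2 = Σ_{j} C(9,j)·(-1)^j·C(7,2-j)·2^(2-j) for j from 0 to 2.
= 84 + (-126) + 36 = -6.

-6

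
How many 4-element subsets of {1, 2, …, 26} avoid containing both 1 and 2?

14674

All 4-subsets: C(26,4) = 14950. Those containing both fixed elements: C(24,2) = 276.
14950 − 276 = 14674.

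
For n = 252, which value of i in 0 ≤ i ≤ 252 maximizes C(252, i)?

C(252,i) is maximized at i = 252/2 = 126.

126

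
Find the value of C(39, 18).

62359143990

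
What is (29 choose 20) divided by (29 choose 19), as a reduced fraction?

C(n,k+1)/C(n,k) = (n−k)/(k+1) = (29−19)/(19+1) = 10/20 = 1/2.

1/2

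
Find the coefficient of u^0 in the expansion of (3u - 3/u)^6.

-14580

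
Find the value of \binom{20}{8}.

125970

C(20,8) = (20·19·18·17·16·15·14·13) / 8! = 5079110400 / 40320 = 125970.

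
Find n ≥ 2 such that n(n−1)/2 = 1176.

49

n(n−1)/2 = 1176 ⇒ n(n−1) = 2352. Since 49·48 = 2352, n = 49.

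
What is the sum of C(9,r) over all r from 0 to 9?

Setting x = 1 in (1+x)^9 gives Σ C(9,r) = 2^9 = 512.

512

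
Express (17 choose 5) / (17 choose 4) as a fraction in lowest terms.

C(n,k+1)/C(n,k) = (n−k)/(k+1) = (17−4)/(4+1) = 13/5.

13/5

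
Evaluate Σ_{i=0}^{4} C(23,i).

10903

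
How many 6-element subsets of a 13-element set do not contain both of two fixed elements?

All 6-subsets: C(13,6) = 1716. Those containing both fixed elements: C(11,4) = 330.
1716 − 330 = 1386.

1386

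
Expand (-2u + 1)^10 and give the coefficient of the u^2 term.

The general term is C(10,j)·(-2u)^j·(1)^(10-j); the u^2 term has j = 2.
C(10,2) = 45.
Coefficient = C(10,2) · (-2)^2 = 45 · 4 = 180.

180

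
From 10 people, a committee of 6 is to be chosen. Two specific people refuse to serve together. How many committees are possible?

All 6-subsets: C(10,6) = 210. Those containing both fixed elements: C(8,4) = 70.
210 − 70 = 140.

140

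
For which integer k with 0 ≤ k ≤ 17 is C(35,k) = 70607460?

9

C(35,k) increases on 0 ≤ k ≤ 17. C(35,8) = 23535820 and C(35,9) = 70607460, so k = 9.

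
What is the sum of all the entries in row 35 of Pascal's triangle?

Setting x = 1 in (1+x)^35 gives Σ C(35,i) = 2^35 = 34359738368.

34359738368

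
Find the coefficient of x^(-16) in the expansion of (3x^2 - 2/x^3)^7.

General term: C(7,j)·(3x^2)^j·(-2/x^3)^(7-j), with x-exponent 2j − 3(7−j) = 5j − 21.
Set 5j − 21 = -16: j = 1.
C(7,1) = 7; 3^1 = 3; (-2)^6 = 64.
Coefficient = 7 · 3 · 64 = 1344.

1344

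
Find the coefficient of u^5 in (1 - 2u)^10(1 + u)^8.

672

Coefficient of u^5 = Σ_{j} C(10,j)·(-2)^j·C(8,5-j)·1^(5-j) for j from 0 to 5.
= 56 + (-1400) + 10080 + (-26880) + 26880 + (-8064) = 672.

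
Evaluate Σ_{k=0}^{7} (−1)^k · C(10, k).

-36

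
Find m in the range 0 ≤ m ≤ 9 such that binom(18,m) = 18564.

C(18,m) increases on 0 ≤ m ≤ 9. C(18,5) = 8568 and C(18,6) = 18564, so m = 6.

6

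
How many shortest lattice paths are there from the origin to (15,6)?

54264

Each path is a sequence of 21 steps with 15 rights: C(21,15) = 54264.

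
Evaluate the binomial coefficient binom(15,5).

C(15,5) = (15·14·13·12·11) / 5! = 360360 / 120 = 3003.

3003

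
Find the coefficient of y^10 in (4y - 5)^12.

The general term is C(12,j)·(4y)^j·(-5)^(12-j); the y^10 term has j = 10.
C(12,10) = 66.
Coefficient = C(12,10) · 4^10 · (-5)^2 = 66 · 1048576 · 25 = 1730150400.

1730150400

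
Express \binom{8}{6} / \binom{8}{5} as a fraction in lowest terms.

1/2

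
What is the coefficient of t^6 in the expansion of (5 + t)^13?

134062500

The general term is C(13,j)·(5)^j·(t)^(13-j); the t^6 term has j = 7.
C(13,7) = 1716.
Coefficient = C(13,7) · 5^7 = 1716 · 78125 = 134062500.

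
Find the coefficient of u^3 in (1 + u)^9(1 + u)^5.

Coefficient of u^3 = Σ_{j} C(9,j)·C(5,3-j) for j from 0 to 3.
= 10 + 90 + 180 + 84 = 364.

364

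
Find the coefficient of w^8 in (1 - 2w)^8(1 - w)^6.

88720

Coefficient of w^8 = Σ_{j} C(8,j)·(-2)^j·C(6,8-j)·(-1)^(8-j) for j from 2 to 8.
= 112 + 2688 + 16800 + 35840 + 26880 + 6144 + 256 = 88720.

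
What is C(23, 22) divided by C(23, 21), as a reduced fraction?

1/11

C(n,k+1)/C(n,k) = (n−k)/(k+1) = (23−21)/(21+1) = 2/22 = 1/11.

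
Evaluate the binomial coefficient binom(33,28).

237336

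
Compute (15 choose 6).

C(15,6) = (15·14·13·12·11·10) / 6! = 3603600 / 720 = 5005.

5005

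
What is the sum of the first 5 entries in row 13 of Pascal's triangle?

1093

1 + 13 + 78 + 286 + 715 = 1093.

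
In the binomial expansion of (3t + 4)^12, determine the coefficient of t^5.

The general term is C(12,j)·(3t)^j·(4)^(12-j); the t^5 term has j = 5.
C(12,5) = 792.
Coefficient = C(12,5) · 3^5 · 4^7 = 792 · 243 · 16384 = 3153199104.

3153199104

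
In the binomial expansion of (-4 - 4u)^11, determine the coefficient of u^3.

-692060160

The general term is C(11,j)·(-4)^j·(-4u)^(11-j); the u^3 term has j = 8.
C(11,8) = 165.
Coefficient = C(11,8) · (-4)^8 · (-4)^3 = 165 · 65536 · (-64) = -692060160.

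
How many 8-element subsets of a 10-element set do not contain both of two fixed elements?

17

All 8-subsets: C(10,8) = 45. Those containing both fixed elements: C(8,6) = 28.
45 − 28 = 17.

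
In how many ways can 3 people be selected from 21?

This is C(21,3) = 1330.

1330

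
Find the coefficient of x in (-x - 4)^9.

The general term is C(9,j)·(-x)^j·(-4)^(9-j); the x^1 term has j = 1.
C(9,1) = 9.
Coefficient = C(9,1) · (-1)^1 · (-4)^8 = 9 · (-1) · 65536 = -589824.

-589824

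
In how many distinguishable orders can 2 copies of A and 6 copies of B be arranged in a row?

Choose positions for the A's: C(8,2) = 28.

28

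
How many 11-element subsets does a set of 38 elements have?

1203322288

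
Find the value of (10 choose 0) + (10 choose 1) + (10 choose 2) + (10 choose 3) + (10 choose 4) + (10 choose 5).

638

1 + 10 + 45 + 120 + 210 + 252 = 638.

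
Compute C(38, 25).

5414950296

C(38,25) = C(38,13) by symmetry.
C(38,13) = (38·37·36·35·34·33·32·31·30·29·28·27·26) / 13! = 33719008124158156800 / 6227020800 = 5414950296.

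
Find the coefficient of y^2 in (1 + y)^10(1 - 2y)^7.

-11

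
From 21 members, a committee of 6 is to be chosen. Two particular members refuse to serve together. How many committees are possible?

50388

All 6-subsets: C(21,6) = 54264. Those containing both fixed elements: C(19,4) = 3876.
54264 − 3876 = 50388.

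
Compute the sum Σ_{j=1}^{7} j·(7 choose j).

448

Differentiating (1+x)^7 and setting x=1: Σ j·C(7,j) = 7·2^6 = 448.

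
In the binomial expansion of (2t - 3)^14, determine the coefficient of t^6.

The general term is C(14,j)·(2t)^j·(-3)^(14-j); the t^6 term has j = 6.
C(14,6) = 3003.
Coefficient = C(14,6) · 2^6 · (-3)^8 = 3003 · 64 · 6561 = 1260971712.

1260971712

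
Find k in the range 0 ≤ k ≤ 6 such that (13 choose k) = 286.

C(13,k) increases on 0 ≤ k ≤ 6. C(13,2) = 78 and C(13,3) = 286, so k = 3.

3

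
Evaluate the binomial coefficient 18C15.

816

C(18,15) = C(18,3) by symmetry.
C(18,3) = (18·17·16) / 3! = 4896 / 6 = 816.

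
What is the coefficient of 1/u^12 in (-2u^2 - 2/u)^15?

General term: C(15,j)·(-2u^2)^j·(-2/u)^(15-j), with u-exponent 2j − 1(15−j) = 3j − 15.
Set 3j − 15 = -12: j = 1.
C(15,1) = 15; (-2)^1 = -2; (-2)^14 = 16384.
Coefficient = 15 · (-2) · 16384 = -491520.

-491520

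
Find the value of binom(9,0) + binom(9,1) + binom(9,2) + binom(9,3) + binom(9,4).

256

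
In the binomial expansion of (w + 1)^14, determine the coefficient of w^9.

2002

The general term is C(14,j)·(w)^j·(1)^(14-j); the w^9 term has j = 9.
C(14,9) = 2002.
Coefficient = C(14,9) = 2002.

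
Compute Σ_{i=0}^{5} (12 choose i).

1 + 12 + 66 + 220 + 495 + 792 = 1586.

1586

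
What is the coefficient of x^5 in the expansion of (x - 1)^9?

126

The general term is C(9,j)·(x)^j·(-1)^(9-j); the x^5 term has j = 5.
C(9,5) = 126.
Coefficient = C(9,5) = 126.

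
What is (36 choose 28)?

C(36,28) = C(36,8) by symmetry.
C(36,8) = (36·35·34·33·32·31·30·29) / 8! = 1220096908800 / 40320 = 30260340.

30260340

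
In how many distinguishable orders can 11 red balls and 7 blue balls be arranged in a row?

31824

Choose positions for the red balls: C(18,11) = 31824.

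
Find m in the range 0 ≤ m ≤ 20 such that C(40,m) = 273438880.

9

C(40,m) increases on 0 ≤ m ≤ 20. C(40,8) = 76904685 and C(40,9) = 273438880, so m = 9.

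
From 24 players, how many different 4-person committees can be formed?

This is C(24,4) = 10626.

10626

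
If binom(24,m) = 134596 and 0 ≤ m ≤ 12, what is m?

6

C(24,m) increases on 0 ≤ m ≤ 12. C(24,5) = 42504 and C(24,6) = 134596, so m = 6.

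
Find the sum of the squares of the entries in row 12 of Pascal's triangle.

By Vandermonde's identity, Σ C(12,r)² = C(24,12) = 2704156.

2704156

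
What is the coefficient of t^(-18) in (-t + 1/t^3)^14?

General term: C(14,j)·(-t)^j·(1/t^3)^(14-j), with t-exponent 1j − 3(14−j) = 4j − 42.
Set 4j − 42 = -18: j = 6.
C(14,6) = 3003; (-1)^6 = 1; 1^8 = 1.
Coefficient = 3003 · 1 · 1 = 3003.

3003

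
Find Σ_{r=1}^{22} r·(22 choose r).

46137344

Since r·C(22,r) = 22·C(21,r−1), the sum is 22·2^21 = 22·2097152 = 46137344.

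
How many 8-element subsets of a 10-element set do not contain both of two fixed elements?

All 8-subsets: C(10,8) = 45. Those containing both fixed elements: C(8,6) = 28.
45 − 28 = 17.

17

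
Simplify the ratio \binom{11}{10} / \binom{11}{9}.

C(n,k+1)/C(n,k) = (n−k)/(k+1) = (11−9)/(9+1) = 2/10 = 1/5.

1/5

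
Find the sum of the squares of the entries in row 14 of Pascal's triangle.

40116600

Σ C(14,j)² is the coefficient of x^14 in (1+x)^14(1+x)^14 = (1+x)^28, i.e. C(28,14) = 40116600.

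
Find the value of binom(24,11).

2496144

C(24,11) = (24·23·22·21·20·19·18·17·16·15·14) / 11! = 99638080819200 / 39916800 = 2496144.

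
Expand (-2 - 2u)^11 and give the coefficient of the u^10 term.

-22528

The general term is C(11,j)·(-2)^j·(-2u)^(11-j); the u^10 term has j = 1.
C(11,1) = 11.
Coefficient = C(11,1) · (-2)^1 · (-2)^10 = 11 · (-2) · 1024 = -22528.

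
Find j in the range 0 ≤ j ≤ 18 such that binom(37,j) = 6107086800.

14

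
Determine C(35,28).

6724520

C(35,28) = C(35,7) by symmetry.
C(35,7) = (35·34·33·32·31·30·29) / 7! = 33891580800 / 5040 = 6724520.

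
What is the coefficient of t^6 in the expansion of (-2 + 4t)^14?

3148873728

The general term is C(14,j)·(-2)^j·(4t)^(14-j); the t^6 term has j = 8.
C(14,8) = 3003.
Coefficient = C(14,8) · (-2)^8 · 4^6 = 3003 · 256 · 4096 = 3148873728.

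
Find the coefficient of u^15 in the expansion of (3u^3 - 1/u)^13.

3752892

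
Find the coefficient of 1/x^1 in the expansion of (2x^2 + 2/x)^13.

5857280

General term: C(13,j)·(2x^2)^j·(2/x)^(13-j), with x-exponent 2j − 1(13−j) = 3j − 13.
Set 3j − 13 = -1: j = 4.
C(13,4) = 715; 2^4 = 16; 2^9 = 512.
Coefficient = 715 · 16 · 512 = 5857280.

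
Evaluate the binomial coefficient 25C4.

C(25,4) = (25·24·23·22) / 4! = 303600 / 24 = 12650.

12650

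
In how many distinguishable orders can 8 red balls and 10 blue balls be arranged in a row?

43758

Choose positions for the red balls: C(18,8) = 43758.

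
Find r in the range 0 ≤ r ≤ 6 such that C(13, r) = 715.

C(13,r) increases on 0 ≤ r ≤ 6. C(13,3) = 286 and C(13,4) = 715, so r = 4.

4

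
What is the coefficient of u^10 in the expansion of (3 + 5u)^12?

5800781250

The general term is C(12,j)·(3)^j·(5u)^(12-j); the u^10 term has j = 2.
C(12,2) = 66.
Coefficient = C(12,2) · 3^2 · 5^10 = 66 · 9 · 9765625 = 5800781250.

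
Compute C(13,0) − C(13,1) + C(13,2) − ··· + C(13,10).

66

The partial alternating sum Σ_{k=0}^{10} (−1)^k C(13,k) = (−1)^10 C(12,10) = 66.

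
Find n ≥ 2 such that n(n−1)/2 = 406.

29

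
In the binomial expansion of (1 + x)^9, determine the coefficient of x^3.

The general term is C(9,j)·(1)^j·(x)^(9-j); the x^3 term has j = 6.
C(9,6) = 84.
Coefficient = C(9,6) = 84.

84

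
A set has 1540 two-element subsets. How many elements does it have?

56

n(n−1)/2 = 1540 ⇒ n(n−1) = 3080. Since 56·55 = 3080, n = 56.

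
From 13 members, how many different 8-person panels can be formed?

1287

This is C(13,8) = 1287.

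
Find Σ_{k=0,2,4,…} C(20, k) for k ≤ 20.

524288

Even-k terms of row 20 sum to 2^19 = 524288.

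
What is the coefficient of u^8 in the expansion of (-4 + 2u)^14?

3148873728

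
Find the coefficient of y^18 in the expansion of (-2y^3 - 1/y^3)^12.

General term: C(12,j)·(-2y^3)^j·(-1/y^3)^(12-j), with y-exponent 3j − 3(12−j) = 6j − 36.
Set 6j − 36 = 18: j = 9.
C(12,9) = 220; (-2)^9 = -512; (-1)^3 = -1.
Coefficient = 220 · (-512) · (-1) = 112640.

112640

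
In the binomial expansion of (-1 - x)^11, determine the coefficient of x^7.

-330

The general term is C(11,j)·(-1)^j·(-x)^(11-j); the x^7 term has j = 4.
C(11,4) = 330.
Coefficient = C(11,4) · (-1)^7 = 330 · (-1) = -330.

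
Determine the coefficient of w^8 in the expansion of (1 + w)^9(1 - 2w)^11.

Coefficient of w^8 = Σ_{j} C(9,j)·1^j·C(11,8-j)·(-2)^(8-j) for j from 0 to 8.
= 42240 + (-380160) + 1064448 + (-1241856) + 665280 + (-166320) + 18480 + (-792) + 9 = 1329.

1329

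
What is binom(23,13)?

1144066

C(23,13) = C(23,10) by symmetry.
C(23,10) = (23·22·21·20·19·18·17·16·15·14) / 10! = 4151586700800 / 3628800 = 1144066.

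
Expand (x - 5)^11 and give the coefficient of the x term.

107421875

The general term is C(11,j)·(x)^j·(-5)^(11-j); the x^1 term has j = 1.
C(11,1) = 11.
Coefficient = C(11,1) · (-5)^10 = 11 · 9765625 = 107421875.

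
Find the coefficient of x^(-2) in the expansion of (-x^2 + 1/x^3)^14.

General term: C(14,j)·(-x^2)^j·(1/x^3)^(14-j), with x-exponent 2j − 3(14−j) = 5j − 42.
Set 5j − 42 = -2: j = 8.
C(14,8) = 3003; (-1)^8 = 1; 1^6 = 1.
Coefficient = 3003 · 1 · 1 = 3003.

3003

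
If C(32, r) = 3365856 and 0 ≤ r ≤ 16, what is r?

7

C(32,r) increases on 0 ≤ r ≤ 16. C(32,6) = 906192 and C(32,7) = 3365856, so r = 7.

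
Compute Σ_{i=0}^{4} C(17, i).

3214

1 + 17 + 136 + 680 + 2380 = 3214.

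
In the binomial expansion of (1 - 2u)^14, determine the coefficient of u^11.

The general term is C(14,j)·(1)^j·(-2u)^(14-j); the u^11 term has j = 3.
C(14,3) = 364.
Coefficient = C(14,3) · (-2)^11 = 364 · (-2048) = -745472.

-745472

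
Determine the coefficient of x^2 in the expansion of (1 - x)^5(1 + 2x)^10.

90

Coefficient of x^2 = Σ_{j} C(5,j)·(-1)^j·C(10,2-j)·2^(2-j) for j from 0 to 2.
= 180 + (-100) + 10 = 90.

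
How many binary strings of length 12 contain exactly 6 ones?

924

Choose the 6 positions: C(12,6) = 924.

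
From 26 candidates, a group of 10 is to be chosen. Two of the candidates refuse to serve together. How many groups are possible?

All 10-subsets: C(26,10) = 5311735. Those containing both fixed elements: C(24,8) = 735471.
5311735 − 735471 = 4576264.

4576264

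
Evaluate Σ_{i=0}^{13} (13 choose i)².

10400600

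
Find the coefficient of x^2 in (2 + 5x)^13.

The general term is C(13,j)·(2)^j·(5x)^(13-j); the x^2 term has j = 11.
C(13,11) = 78.
Coefficient = C(13,11) · 2^11 · 5^2 = 78 · 2048 · 25 = 3993600.

3993600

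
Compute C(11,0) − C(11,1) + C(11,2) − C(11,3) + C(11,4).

The partial alternating sum Σ_{k=0}^{4} (−1)^k C(11,k) = (−1)^4 C(10,4) = 210.

210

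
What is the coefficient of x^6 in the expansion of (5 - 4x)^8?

The general term is C(8,j)·(5)^j·(-4x)^(8-j); the x^6 term has j = 2.
C(8,2) = 28.
Coefficient = C(8,2) · 5^2 · (-4)^6 = 28 · 25 · 4096 = 2867200.

2867200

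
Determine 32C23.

28048800

C(32,23) = C(32,9) by symmetry.
C(32,9) = (32·31·30·29·28·27·26·25·24) / 9! = 10178348544000 / 362880 = 28048800.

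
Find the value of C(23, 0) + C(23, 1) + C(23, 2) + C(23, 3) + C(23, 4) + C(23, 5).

44552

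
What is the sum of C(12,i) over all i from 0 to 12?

4096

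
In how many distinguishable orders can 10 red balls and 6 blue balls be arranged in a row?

8008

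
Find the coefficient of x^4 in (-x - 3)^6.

135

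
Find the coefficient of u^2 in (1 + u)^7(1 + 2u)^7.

Coefficient of u^2 = Σ_{j} C(7,j)·1^j·C(7,2-j)·2^(2-j) for j from 0 to 2.
= 84 + 98 + 21 = 203.

203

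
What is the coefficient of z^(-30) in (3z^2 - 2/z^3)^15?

General term: C(15,j)·(3z^2)^j·(-2/z^3)^(15-j), with z-exponent 2j − 3(15−j) = 5j − 45.
Set 5j − 45 = -30: j = 3.
C(15,3) = 455; 3^3 = 27; (-2)^12 = 4096.
Coefficient = 455 · 27 · 4096 = 50319360.

50319360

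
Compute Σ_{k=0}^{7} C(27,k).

1285624

1 + 27 + 351 + 2925 + 17550 + 80730 + 296010 + 888030 = 1285624.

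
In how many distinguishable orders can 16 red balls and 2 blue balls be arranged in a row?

Choose positions for the red balls: C(18,16) = 153.

153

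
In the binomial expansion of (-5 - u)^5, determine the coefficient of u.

-3125

The general term is C(5,j)·(-5)^j·(-u)^(5-j); the u^1 term has j = 4.
C(5,4) = 5.
Coefficient = C(5,4) · (-5)^4 · (-1)^1 = 5 · 625 · (-1) = -3125.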